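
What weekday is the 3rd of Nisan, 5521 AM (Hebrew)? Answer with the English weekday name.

Equivalently 7 April 1761 Gregorian, JDN 2364349.
2364349 ≡ 1 (mod 7); counting from Monday = 0 gives Tuesday.

Tuesday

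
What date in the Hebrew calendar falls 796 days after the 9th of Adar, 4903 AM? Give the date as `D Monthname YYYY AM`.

6 Iyar 4905 AM

The starting date is JDN 2138594; 2138594 + 796 = 2139390.
JDN 2139390 corresponds to 6 Iyar 4905 AM.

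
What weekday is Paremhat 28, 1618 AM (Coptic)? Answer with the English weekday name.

Sunday

In the Gregorian calendar this is 6 April 1902 (JDN 2415846).
JDN 2415846 mod 7 = 6, and JDN 0 was a Monday, so this is a Sunday.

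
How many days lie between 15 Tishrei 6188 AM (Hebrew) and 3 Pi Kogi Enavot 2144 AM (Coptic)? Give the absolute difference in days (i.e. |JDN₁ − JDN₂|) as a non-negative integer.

340

JDN of the first date = 2607783.
JDN of the second date = 2608123.
|2608123 − 2607783| = 340.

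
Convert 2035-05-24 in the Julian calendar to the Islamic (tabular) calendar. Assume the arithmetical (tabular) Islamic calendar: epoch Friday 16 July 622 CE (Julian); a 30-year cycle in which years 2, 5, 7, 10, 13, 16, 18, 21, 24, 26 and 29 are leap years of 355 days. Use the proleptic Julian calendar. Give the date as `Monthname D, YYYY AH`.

Rabi' al-Awwal 29, 1457 AH

Julian Day Number of the source date = 2464485.
Converting JDN 2464485 to the tabular Islamic calendar gives 29 Rabi' al-Awwal 1457 AH.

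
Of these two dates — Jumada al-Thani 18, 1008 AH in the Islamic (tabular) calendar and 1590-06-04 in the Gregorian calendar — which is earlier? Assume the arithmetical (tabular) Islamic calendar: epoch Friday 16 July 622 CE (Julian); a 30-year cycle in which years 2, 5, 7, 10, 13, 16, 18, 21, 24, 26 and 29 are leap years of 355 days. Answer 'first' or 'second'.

second

The two dates have Julian Day Numbers 2305452 and 2301950 respectively.
Since 2301950 < 2305452, the second date comes first.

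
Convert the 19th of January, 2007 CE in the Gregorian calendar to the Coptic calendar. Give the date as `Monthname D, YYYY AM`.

Tobi 11, 1723 AM

Julian Day Number of the source date = 2454120.
Converting JDN 2454120 to the Coptic calendar gives 11 Tobi 1723 AM.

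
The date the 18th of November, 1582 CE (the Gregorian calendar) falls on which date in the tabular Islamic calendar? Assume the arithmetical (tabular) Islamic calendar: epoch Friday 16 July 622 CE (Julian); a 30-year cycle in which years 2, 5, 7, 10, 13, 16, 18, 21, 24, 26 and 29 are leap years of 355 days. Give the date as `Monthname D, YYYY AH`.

Julian Day Number of the source date = 2299195.
Converting JDN 2299195 to the tabular Islamic calendar gives 21 Shawwal 990 AH.

Shawwal 21, 990 AH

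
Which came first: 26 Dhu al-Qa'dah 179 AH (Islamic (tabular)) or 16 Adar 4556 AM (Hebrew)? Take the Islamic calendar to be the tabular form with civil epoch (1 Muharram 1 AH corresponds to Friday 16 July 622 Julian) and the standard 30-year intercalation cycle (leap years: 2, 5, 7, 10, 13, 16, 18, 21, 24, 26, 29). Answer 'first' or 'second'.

first

First date → JDN 2011837; second date → JDN 2011857.
JDN 2011837 < JDN 2011857, so the first date is earlier.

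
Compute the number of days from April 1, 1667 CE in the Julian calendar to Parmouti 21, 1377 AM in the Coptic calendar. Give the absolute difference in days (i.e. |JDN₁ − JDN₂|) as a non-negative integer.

JDN of the first date = 2330020.
JDN of the second date = 2327844.
|2327844 − 2330020| = 2176.

2176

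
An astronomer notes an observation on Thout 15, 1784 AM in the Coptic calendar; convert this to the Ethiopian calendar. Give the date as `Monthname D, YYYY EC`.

Meskerem 15, 2060 EC

Both dates share Julian Day Number 2476285; in the Ethiopian calendar that is 15 Meskerem 2060 EC.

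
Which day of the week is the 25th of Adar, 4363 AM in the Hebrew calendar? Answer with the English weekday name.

In the proleptic Gregorian calendar this is 17 March 603 (JDN 1941376).
1941376 ≡ 3 (mod 7); counting from Monday = 0 gives Thursday.

Thursday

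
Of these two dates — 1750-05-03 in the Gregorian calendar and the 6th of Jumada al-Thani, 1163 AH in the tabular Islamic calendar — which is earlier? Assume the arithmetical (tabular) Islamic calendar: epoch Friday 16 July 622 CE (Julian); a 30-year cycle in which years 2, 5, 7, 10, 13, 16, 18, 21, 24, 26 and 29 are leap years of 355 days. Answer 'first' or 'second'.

Converting both to JDN: 2360357 vs 2360367; the smaller is the first.

first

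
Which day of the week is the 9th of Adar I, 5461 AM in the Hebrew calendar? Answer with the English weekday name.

This is JDN 2342385 (17 February 1701 Gregorian).
Since JDN mod 7 = 3 (0 = Monday), the day is Thursday.

Thursday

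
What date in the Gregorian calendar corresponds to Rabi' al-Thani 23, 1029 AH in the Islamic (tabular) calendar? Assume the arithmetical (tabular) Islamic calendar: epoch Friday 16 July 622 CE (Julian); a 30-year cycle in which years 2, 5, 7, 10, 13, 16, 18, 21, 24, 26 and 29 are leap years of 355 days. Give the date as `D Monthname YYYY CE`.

28 March 1620 CE

Julian Day Number of the source date = 2312840.
Converting JDN 2312840 to the Gregorian calendar gives 28 March 1620 CE.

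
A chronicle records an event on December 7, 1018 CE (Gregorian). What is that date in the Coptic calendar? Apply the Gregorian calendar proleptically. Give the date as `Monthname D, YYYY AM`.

Koiak 5, 735 AM

Julian Day Number of the source date = 2093217.
Converting JDN 2093217 to the Coptic calendar gives 5 Koiak 735 AM.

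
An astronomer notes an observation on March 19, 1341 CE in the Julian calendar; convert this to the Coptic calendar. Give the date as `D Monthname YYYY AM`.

23 Paremhat 1057 AM

The source date corresponds to 27 March 1341 in the proleptic Gregorian calendar (JDN 2210936).
That day falls on 23 Paremhat 1057 AM in the Coptic calendar.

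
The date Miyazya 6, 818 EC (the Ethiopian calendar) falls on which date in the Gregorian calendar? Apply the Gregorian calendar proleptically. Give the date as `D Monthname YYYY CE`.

5 April 826 CE

Both dates share Julian Day Number 2022845; in the Gregorian calendar that is 5 April 826 CE.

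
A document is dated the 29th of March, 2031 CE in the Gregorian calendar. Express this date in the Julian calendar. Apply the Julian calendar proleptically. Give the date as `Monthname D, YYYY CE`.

March 16, 2031 CE

At this point the Julian calendar is 13 days behind the Gregorian.
29 March 2031 Gregorian − 13 days → 16 March 2031 Julian.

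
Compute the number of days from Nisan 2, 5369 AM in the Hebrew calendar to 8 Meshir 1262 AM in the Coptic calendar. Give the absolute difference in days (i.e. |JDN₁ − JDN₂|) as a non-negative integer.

First date → JDN 2308831; second date → JDN 2285767.
The interval is |2308831 − 2285767| = 23064 days.

23064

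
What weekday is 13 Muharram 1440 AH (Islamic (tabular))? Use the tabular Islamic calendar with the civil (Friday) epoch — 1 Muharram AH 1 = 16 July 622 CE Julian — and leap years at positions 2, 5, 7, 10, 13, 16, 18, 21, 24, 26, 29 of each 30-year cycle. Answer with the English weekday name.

Monday

In the Gregorian calendar this is 24 September 2018 (JDN 2458386).
2458386 ≡ 0 (mod 7); counting from Monday = 0 gives Monday.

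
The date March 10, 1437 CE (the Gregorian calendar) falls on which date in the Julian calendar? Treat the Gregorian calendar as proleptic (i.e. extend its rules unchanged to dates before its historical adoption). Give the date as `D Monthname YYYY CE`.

The Julian–Gregorian offset here is 9 days (Julian trailing).
10 March 1437 Gregorian − 9 days → 1 March 1437 Julian.

1 March 1437 CE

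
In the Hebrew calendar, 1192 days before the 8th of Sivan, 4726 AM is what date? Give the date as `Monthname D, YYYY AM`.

Adar I 27, 4723 AM

JDN of the 8th of Sivan, 4726 AM = 2074039.
2074039 − 1192 = 2072847.
JDN 2072847 in the Hebrew calendar is Adar I 27, 4723 AM.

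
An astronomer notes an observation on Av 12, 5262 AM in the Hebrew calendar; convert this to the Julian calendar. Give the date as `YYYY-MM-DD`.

Both dates share Julian Day Number 2269861; in the Julian calendar that is 17 July 1502 CE.

1502-07-17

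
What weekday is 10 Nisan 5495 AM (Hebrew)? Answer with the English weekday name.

Equivalently 2 April 1735 Gregorian, JDN 2354847.
2354847 ≡ 5 (mod 7); counting from Monday = 0 gives Saturday.

Saturday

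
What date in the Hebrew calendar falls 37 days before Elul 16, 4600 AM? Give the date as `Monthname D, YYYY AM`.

Av 9, 4600 AM

The starting date is JDN 2028099; 2028099 − 37 = 2028062.
JDN 2028062 corresponds to Av 9, 4600 AM.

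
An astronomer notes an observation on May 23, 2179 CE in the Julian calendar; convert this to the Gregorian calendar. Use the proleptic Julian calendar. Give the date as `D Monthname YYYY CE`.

6 June 2179 CE

The Julian–Gregorian offset here is 14 days (Julian trailing).
23 May 2179 Julian + 14 days → 6 June 2179 Gregorian.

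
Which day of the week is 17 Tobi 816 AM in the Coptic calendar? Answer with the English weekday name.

Friday

In the proleptic Gregorian calendar this is 19 January 1100 (JDN 2122845).
2122845 ≡ 4 (mod 7); counting from Monday = 0 gives Friday.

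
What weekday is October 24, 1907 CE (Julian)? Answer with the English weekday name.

In the Gregorian calendar this is 6 November 1907 (JDN 2417886).
Since JDN mod 7 = 2 (0 = Monday), the day is Wednesday.

Wednesday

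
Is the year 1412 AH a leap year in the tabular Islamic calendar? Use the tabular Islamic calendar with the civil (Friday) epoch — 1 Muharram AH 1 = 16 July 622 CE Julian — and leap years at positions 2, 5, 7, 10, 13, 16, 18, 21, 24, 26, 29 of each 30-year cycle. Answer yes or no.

yes

Year 1412 AH is year 2 of its 30-year cycle; leap positions are 2, 5, 7, 10, 13, 16, 18, 21, 24, 26, 29, so it is a leap year (355 days).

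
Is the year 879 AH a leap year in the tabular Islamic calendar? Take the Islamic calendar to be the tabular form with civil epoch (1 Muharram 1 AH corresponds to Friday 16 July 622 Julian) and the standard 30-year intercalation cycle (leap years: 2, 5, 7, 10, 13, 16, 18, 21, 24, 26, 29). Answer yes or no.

Year 879 AH is year 9 of its 30-year cycle; leap positions are 2, 5, 7, 10, 13, 16, 18, 21, 24, 26, 29, so it is a common year (354 days).

no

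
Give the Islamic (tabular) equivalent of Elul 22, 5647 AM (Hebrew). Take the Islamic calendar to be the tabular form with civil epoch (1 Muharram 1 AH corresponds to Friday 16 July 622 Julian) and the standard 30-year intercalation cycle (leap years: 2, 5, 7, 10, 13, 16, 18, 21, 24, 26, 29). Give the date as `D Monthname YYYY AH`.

22 Dhu al-Hijjah 1304 AH

The source date corresponds to 11 September 1887 in the Gregorian calendar (JDN 2410526).
That day falls on 22 Dhu al-Hijjah 1304 AH in the tabular Islamic calendar.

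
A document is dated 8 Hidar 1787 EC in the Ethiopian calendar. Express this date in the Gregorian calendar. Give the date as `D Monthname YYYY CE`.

15 November 1794 CE

Julian Day Number of the source date = 2376624.
Converting JDN 2376624 to the Gregorian calendar gives 15 November 1794 CE.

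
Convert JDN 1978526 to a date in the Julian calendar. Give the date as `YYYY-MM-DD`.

The proleptic Gregorian equivalent of JDN 1978526 is 2 December 704.
In the Julian calendar that day is 0704-11-28.

0704-11-28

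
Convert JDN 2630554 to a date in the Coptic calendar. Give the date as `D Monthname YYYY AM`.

29 Tobi 2206 AM

The Gregorian equivalent of JDN 2630554 is 9 February 2490.
In the Coptic calendar that day is 29 Tobi 2206 AM.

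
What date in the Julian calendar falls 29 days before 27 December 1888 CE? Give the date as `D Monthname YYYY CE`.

28 November 1888 CE

The starting date is JDN 2411011; 2411011 − 29 = 2410982.
JDN 2410982 corresponds to 28 November 1888 CE.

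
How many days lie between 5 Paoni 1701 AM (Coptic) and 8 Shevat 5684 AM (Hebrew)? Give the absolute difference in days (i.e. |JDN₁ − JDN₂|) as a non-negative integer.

22430

JDN of the first date = 2446229.
JDN of the second date = 2423799.
|2423799 − 2446229| = 22430.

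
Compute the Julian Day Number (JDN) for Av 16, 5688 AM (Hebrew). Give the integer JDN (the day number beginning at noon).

In the Gregorian calendar the same day is 2 August 1928.
JDN 2299161 is 15 October 1582 CE (Gregorian); the target day is +126300 days from there, so JDN = 2425461.

2425461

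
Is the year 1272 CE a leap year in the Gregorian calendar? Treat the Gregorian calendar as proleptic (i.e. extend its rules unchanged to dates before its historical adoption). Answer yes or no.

yes

1272 is divisible by 4 and not by 100, so it is a leap year.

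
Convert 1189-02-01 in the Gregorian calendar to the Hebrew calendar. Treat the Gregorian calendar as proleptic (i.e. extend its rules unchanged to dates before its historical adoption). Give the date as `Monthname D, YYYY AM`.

Julian Day Number of the source date = 2155365.
Converting JDN 2155365 to the Hebrew calendar gives 5 Shevat 4949 AM.

Shevat 5, 4949 AM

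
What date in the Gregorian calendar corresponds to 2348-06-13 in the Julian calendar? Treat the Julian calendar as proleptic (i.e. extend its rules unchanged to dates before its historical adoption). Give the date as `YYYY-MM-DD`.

The Julian–Gregorian offset here is 16 days (Julian trailing).
13 June 2348 Julian + 16 days → 29 June 2348 Gregorian.

2348-06-29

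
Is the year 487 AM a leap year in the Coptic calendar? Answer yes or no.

487 mod 4 = 3; in the Coptic calendar a year is leap when year mod 4 = 3, so it is a leap year.

yes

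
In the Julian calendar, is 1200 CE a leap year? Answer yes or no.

1200 mod 4 = 0, so it is a leap year in the Julian calendar.

yes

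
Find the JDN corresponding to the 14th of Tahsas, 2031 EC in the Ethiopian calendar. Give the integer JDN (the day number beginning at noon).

Equivalently 23 December 2038 (Gregorian).
JDN 2400001 is 17 November 1858 CE (Gregorian), MJD 0; the target day is +65780 days from there, so JDN = 2465781.

2465781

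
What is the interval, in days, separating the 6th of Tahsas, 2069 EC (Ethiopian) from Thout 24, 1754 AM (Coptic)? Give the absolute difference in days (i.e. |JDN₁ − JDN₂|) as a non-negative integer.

First date → JDN 2479653; second date → JDN 2465336.
The interval is |2479653 − 2465336| = 14317 days.

14317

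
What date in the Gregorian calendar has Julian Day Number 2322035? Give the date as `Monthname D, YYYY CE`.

JDN 2451545 is 1 Jan 2000; 2322035 is −129510 days from there.

May 31, 1645 CE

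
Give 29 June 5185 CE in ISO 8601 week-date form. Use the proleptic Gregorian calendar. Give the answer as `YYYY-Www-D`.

The weekday is Saturday (ISO weekday 6).
That Saturday belongs to ISO week 26 of ISO year 5185.

5185-W26-6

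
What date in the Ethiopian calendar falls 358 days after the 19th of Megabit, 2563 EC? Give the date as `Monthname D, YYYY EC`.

Counting 358 days forward from JDN 2660189 reaches JDN 2660547, which is Megabit 11, 2564 EC.

Megabit 11, 2564 EC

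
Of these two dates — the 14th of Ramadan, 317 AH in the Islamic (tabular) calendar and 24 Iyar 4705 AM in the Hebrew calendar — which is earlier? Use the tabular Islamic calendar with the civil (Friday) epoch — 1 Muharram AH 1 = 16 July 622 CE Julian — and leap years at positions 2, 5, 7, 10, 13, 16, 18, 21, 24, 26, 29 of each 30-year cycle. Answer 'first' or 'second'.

First date → JDN 2060669; second date → JDN 2066349.
JDN 2060669 < JDN 2066349, so the first date is earlier.

first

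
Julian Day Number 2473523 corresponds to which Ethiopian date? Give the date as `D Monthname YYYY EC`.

25 Yekatit 2052 EC

JDN 2473523 is 4 March 2060 in the Gregorian calendar.
In the Ethiopian calendar that day is 25 Yekatit 2052 EC.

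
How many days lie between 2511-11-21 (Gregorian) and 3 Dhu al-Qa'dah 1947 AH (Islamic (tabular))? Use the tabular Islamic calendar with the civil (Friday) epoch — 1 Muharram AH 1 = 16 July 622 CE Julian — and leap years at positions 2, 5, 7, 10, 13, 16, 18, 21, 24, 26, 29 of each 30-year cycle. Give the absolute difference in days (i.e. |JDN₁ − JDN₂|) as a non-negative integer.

First date → JDN 2638508; second date → JDN 2638335.
The interval is |2638508 − 2638335| = 173 days.

173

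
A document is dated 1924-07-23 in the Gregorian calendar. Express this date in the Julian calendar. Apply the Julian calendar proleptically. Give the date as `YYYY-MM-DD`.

1924-07-10

At this point the Julian calendar is 13 days behind the Gregorian.
23 July 1924 Gregorian − 13 days → 10 July 1924 Julian.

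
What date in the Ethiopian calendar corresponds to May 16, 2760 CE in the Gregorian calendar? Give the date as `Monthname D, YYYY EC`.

Ginbot 2, 2752 EC

Both dates share Julian Day Number 2729265; in the Ethiopian calendar that is 2 Ginbot 2752 EC.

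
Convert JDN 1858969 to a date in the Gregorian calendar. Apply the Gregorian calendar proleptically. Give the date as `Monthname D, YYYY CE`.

August 1, 377 CE

Counting from JDN 2299161 = 15 Oct 1582 gives an offset of -440192 days.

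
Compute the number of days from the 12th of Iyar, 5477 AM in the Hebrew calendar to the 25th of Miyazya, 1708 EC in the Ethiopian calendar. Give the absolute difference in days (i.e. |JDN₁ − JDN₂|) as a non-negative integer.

JDN of the first date = 2348294.
JDN of the second date = 2347937.
|2347937 − 2348294| = 357.

357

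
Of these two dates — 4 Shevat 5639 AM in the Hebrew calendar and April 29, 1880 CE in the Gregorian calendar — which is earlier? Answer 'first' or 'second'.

first

First date → JDN 2407378; second date → JDN 2407835.
JDN 2407378 < JDN 2407835, so the first date is earlier.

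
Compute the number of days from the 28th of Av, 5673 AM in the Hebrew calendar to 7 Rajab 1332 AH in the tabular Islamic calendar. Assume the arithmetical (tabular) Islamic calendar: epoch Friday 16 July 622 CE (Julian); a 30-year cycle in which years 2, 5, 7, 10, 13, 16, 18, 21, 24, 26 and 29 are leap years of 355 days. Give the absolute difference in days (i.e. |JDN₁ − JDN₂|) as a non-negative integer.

First date → JDN 2420011; second date → JDN 2420285.
The interval is |2420011 − 2420285| = 274 days.

274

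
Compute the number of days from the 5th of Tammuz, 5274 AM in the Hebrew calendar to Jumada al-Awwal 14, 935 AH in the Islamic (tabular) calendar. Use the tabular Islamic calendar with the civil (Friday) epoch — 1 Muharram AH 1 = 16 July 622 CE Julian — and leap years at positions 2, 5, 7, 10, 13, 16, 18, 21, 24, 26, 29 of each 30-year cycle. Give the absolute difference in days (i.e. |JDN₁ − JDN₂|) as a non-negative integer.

5323

JDN of the first date = 2274226.
JDN of the second date = 2279549.
|2279549 − 2274226| = 5323.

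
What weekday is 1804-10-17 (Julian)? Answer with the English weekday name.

In the Gregorian calendar this is 29 October 1804 (JDN 2380259).
2380259 ≡ 0 (mod 7); counting from Monday = 0 gives Monday.

Monday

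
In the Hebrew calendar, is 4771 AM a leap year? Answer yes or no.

Hebrew year 4771 is year 2 of its 19-year Metonic cycle; leap years are at positions 3, 6, 8, 11, 14, 17, 19, so it is a common year (12 months).

no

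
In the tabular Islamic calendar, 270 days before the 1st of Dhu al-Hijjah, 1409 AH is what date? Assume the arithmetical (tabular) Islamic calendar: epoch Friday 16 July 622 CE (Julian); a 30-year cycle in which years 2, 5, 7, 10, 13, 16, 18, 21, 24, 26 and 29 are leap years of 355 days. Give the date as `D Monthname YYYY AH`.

The starting date is JDN 2447713; 2447713 − 270 = 2447443.
JDN 2447443 corresponds to 26 Safar 1409 AH.

26 Safar 1409 AH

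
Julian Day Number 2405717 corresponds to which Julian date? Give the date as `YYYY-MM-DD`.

JDN 2405717 is 12 July 1874 in the Gregorian calendar.
In the Julian calendar that day is 1874-06-30.

1874-06-30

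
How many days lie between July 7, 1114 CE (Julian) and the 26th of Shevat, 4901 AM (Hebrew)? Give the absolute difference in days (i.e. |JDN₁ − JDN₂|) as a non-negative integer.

9710

First date → JDN 2128134; second date → JDN 2137844.
The interval is |2128134 − 2137844| = 9710 days.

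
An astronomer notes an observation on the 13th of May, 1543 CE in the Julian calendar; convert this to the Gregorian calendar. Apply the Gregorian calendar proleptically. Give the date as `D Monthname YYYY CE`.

The Julian–Gregorian offset here is 10 days (Julian trailing).
13 May 1543 Julian + 10 days → 23 May 1543 Gregorian.

23 May 1543 CE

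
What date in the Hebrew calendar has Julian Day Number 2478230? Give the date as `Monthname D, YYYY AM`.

The Gregorian equivalent of JDN 2478230 is 22 January 2073.
In the Hebrew calendar that day is Shevat 14, 5833 AM.

Shevat 14, 5833 AM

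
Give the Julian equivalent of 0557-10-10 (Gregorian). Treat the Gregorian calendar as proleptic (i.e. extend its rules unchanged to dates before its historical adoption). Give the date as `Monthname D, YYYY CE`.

October 8, 557 CE

For dates in this range the Gregorian date is 2 days ahead of the Julian.
10 October 557 Gregorian − 2 days → 8 October 557 Julian.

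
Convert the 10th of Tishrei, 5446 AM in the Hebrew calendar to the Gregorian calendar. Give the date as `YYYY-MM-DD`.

1685-10-08

Julian Day Number of the source date = 2336775.
Converting JDN 2336775 to the Gregorian calendar gives 8 October 1685 CE.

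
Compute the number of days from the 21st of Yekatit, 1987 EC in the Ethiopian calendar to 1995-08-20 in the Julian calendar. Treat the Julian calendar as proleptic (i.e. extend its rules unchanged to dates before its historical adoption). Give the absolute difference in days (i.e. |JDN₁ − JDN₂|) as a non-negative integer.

JDN of the first date = 2449777.
JDN of the second date = 2449963.
|2449963 − 2449777| = 186.

186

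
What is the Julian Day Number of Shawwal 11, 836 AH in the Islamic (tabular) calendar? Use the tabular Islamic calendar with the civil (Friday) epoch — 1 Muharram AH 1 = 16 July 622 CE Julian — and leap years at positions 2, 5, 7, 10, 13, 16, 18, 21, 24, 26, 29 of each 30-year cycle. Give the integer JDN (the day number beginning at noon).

Equivalently 9 June 1433 (proleptic Gregorian).
JDN 2400001 is 17 November 1858 CE (Gregorian), MJD 0; the target day is −155389 days from there, so JDN = 2244612.

2244612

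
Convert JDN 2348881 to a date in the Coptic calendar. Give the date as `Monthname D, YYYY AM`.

JDN 2348881 is 1 December 1718 in the Gregorian calendar.
In the Coptic calendar that day is Hathor 24, 1435 AM.

Hathor 24, 1435 AM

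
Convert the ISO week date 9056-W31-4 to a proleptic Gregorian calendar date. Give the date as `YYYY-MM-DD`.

ISO week 1 of 9056 is the week containing the first Thursday of 9056.
Week 31, day 4 (Thursday) lands on 9056-07-31.

9056-07-31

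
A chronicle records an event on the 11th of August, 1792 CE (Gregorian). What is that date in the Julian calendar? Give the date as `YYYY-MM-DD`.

The Julian–Gregorian offset here is 11 days (Julian trailing).
11 August 1792 Gregorian − 11 days → 31 July 1792 Julian.

1792-07-31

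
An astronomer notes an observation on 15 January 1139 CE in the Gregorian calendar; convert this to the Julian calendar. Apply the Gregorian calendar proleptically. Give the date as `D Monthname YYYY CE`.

At this point the Julian calendar is 7 days behind the Gregorian.
15 January 1139 Gregorian − 7 days → 8 January 1139 Julian.

8 January 1139 CE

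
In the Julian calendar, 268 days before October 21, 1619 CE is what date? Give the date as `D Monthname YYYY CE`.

26 January 1619 CE

The starting date is JDN 2312691; 2312691 − 268 = 2312423.
JDN 2312423 corresponds to 26 January 1619 CE.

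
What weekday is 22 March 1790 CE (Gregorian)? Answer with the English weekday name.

Monday

JDN 2374925 mod 7 = 0, and JDN 0 was a Monday, so this is a Monday.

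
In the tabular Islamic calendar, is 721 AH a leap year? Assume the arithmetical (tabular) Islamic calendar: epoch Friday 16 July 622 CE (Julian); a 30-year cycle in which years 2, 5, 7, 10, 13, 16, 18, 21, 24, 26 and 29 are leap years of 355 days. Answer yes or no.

Year 721 AH is year 1 of its 30-year cycle; leap positions are 2, 5, 7, 10, 13, 16, 18, 21, 24, 26, 29, so it is a common year (354 days).

no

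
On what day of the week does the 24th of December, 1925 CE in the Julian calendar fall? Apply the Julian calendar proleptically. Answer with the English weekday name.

Equivalently 6 January 1926 Gregorian, JDN 2424522.
2424522 ≡ 2 (mod 7); counting from Monday = 0 gives Wednesday.

Wednesday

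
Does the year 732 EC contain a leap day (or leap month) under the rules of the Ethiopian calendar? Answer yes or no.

no

732 mod 4 = 0; in the Ethiopian calendar a year is leap when year mod 4 = 3, so it is a common year.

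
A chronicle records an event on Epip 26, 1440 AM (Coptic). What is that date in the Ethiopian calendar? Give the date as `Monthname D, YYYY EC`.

Both dates share Julian Day Number 2350950; in the Ethiopian calendar that is 26 Hamle 1716 EC.

Hamle 26, 1716 EC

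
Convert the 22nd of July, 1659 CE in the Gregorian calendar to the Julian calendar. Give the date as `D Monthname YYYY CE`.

The Julian–Gregorian offset here is 10 days (Julian trailing).
22 July 1659 Gregorian − 10 days → 12 July 1659 Julian.

12 July 1659 CE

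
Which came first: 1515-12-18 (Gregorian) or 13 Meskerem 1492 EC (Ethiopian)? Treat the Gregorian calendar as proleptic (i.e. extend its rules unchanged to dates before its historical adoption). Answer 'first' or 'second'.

The two dates have Julian Day Numbers 2274753 and 2268821 respectively.
Since 2268821 < 2274753, the second date comes first.

second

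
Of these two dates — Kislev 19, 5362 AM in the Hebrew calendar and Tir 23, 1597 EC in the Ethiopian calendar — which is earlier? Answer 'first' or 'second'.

First date → JDN 2306160; second date → JDN 2307302.
JDN 2306160 < JDN 2307302, so the first date is earlier.

first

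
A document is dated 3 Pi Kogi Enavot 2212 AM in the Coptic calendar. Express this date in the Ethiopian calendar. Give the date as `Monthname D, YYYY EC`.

Pagume 3, 2488 EC

Both dates share Julian Day Number 2632960; in the Ethiopian calendar that is 3 Pagume 2488 EC.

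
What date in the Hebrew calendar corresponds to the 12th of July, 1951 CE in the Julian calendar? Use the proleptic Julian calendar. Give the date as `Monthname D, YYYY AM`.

Tammuz 21, 5711 AM

Julian Day Number of the source date = 2433853.
Converting JDN 2433853 to the Hebrew calendar gives 21 Tammuz 5711 AM.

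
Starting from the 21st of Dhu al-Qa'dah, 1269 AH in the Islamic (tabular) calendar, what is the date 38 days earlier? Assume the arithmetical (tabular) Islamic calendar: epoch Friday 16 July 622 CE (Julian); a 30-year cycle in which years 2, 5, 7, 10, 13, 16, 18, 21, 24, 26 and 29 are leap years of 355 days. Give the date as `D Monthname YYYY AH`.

Counting 38 days back from JDN 2398092 reaches JDN 2398054, which is 12 Shawwal 1269 AH.

12 Shawwal 1269 AH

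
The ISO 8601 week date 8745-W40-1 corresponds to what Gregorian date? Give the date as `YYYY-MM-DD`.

8745-10-01

ISO week 1 of 8745 is the week containing the first Thursday of 8745.
Week 40, day 1 (Monday) lands on 8745-10-01.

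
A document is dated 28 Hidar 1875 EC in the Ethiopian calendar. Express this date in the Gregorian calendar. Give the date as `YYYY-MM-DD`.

1882-12-06

Julian Day Number of the source date = 2408786.
Converting JDN 2408786 to the Gregorian calendar gives 6 December 1882 CE.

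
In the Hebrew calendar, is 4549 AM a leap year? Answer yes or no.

yes

Hebrew year 4549 is year 8 of its 19-year Metonic cycle; leap years are at positions 3, 6, 8, 11, 14, 17, 19, so it is a leap year (13 months).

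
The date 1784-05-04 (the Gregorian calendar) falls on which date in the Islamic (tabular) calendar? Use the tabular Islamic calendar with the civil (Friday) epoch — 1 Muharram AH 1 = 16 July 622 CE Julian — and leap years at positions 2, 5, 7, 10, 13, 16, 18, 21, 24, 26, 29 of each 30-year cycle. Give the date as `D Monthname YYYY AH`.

Both dates share Julian Day Number 2372777; in the tabular Islamic calendar that is 13 Jumada al-Thani 1198 AH.

13 Jumada al-Thani 1198 AH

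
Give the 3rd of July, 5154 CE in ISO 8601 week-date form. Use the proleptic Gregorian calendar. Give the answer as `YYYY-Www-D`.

5154-W26-6

The weekday is Saturday (ISO weekday 6).
That Saturday belongs to ISO week 26 of ISO year 5154.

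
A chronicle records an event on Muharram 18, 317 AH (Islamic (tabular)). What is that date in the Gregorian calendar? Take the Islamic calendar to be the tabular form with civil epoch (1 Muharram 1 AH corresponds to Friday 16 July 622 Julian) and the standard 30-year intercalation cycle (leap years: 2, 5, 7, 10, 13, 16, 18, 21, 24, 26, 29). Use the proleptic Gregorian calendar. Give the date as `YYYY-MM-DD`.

0929-03-08

Julian Day Number of the source date = 2060437.
Converting JDN 2060437 to the Gregorian calendar gives 8 March 929 CE.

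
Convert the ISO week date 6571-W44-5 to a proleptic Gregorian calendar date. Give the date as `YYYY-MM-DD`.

ISO week 1 of 6571 is the week containing the first Thursday of 6571.
Week 44, day 5 (Friday) lands on 6571-11-01.

6571-11-01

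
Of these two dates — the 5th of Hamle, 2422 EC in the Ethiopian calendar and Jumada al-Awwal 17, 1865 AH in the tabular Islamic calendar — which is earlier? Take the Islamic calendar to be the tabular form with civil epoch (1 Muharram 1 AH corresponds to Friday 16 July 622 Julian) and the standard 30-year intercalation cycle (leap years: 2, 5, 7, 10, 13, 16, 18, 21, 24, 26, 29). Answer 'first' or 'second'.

The two dates have Julian Day Numbers 2608795 and 2609113 respectively.
Since 2608795 < 2609113, the first date comes first.

first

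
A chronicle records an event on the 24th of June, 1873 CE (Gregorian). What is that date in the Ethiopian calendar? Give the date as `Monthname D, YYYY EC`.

Sene 18, 1865 EC

Julian Day Number of the source date = 2405334.
Converting JDN 2405334 to the Ethiopian calendar gives 18 Sene 1865 EC.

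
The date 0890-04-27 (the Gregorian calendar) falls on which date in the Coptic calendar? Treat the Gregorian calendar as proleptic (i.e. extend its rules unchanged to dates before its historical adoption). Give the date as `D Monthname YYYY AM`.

Both dates share Julian Day Number 2046243; in the Coptic calendar that is 28 Parmouti 606 AM.

28 Parmouti 606 AM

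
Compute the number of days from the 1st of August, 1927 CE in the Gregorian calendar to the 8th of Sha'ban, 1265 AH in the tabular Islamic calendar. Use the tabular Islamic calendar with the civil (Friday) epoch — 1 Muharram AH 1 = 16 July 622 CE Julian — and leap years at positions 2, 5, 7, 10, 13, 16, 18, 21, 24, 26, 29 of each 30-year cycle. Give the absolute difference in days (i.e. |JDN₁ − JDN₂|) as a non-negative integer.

First date → JDN 2425094; second date → JDN 2396573.
The interval is |2425094 − 2396573| = 28521 days.

28521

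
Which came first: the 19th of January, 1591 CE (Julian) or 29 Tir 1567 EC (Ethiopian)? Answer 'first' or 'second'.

second

First date → JDN 2302189; second date → JDN 2296350.
JDN 2296350 < JDN 2302189, so the second date is earlier.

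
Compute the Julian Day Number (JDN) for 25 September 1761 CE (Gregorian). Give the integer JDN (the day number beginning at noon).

JDN 2299161 is 15 October 1582 CE (Gregorian); the target day is +65359 days from there, so JDN = 2364520.

2364520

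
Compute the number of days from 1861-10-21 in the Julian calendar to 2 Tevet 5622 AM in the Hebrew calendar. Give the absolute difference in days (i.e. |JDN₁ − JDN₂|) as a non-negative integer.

JDN of the first date = 2401082.
JDN of the second date = 2401115.
|2401115 − 2401082| = 33.

33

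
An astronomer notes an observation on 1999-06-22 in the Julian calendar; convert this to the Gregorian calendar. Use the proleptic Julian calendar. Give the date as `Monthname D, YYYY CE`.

At this point the Julian calendar is 13 days behind the Gregorian.
22 June 1999 Julian + 13 days → 5 July 1999 Gregorian.

July 5, 1999 CE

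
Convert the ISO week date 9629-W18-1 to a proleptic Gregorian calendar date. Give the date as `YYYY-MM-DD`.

ISO week 1 of 9629 is the week containing the first Thursday of 9629.
Week 18, day 1 (Monday) lands on 9629-04-30.

9629-04-30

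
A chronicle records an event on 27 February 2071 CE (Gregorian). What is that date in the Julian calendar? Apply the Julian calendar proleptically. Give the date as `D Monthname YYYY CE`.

For dates in this range the Gregorian date is 13 days ahead of the Julian.
27 February 2071 Gregorian − 13 days → 14 February 2071 Julian.

14 February 2071 CE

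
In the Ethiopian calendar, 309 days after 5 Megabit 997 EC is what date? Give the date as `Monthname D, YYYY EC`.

Tir 9, 998 EC

The starting date is JDN 2088194; 2088194 + 309 = 2088503.
JDN 2088503 corresponds to Tir 9, 998 EC.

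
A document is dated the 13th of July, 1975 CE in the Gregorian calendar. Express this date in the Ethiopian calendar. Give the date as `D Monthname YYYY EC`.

6 Hamle 1967 EC

Julian Day Number of the source date = 2442607.
Converting JDN 2442607 to the Ethiopian calendar gives 6 Hamle 1967 EC.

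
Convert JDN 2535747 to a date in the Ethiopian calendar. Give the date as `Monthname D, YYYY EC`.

Hamle 7, 2222 EC

JDN 2535747 is 16 July 2230 in the Gregorian calendar.
In the Ethiopian calendar that day is Hamle 7, 2222 EC.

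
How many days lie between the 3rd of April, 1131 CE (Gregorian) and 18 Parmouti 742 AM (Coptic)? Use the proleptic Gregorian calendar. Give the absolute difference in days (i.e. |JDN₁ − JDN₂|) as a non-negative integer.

38334

First date → JDN 2134241; second date → JDN 2095907.
The interval is |2134241 − 2095907| = 38334 days.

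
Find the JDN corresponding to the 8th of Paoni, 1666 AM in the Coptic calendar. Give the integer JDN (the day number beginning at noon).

2433448

In the Gregorian calendar the same day is 15 June 1950.
JDN 2299161 is 15 October 1582 CE (Gregorian); the target day is +134287 days from there, so JDN = 2433448.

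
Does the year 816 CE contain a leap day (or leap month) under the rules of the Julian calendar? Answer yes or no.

816 mod 4 = 0, so it is a leap year in the Julian calendar.

yes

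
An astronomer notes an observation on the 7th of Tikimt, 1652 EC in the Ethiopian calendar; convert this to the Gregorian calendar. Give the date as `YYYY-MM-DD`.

Julian Day Number of the source date = 2327285.
Converting JDN 2327285 to the Gregorian calendar gives 15 October 1659 CE.

1659-10-15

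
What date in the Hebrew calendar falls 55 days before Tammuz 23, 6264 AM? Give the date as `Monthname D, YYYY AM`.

Iyar 27, 6264 AM

The starting date is JDN 2635815; 2635815 − 55 = 2635760.
JDN 2635760 corresponds to Iyar 27, 6264 AM.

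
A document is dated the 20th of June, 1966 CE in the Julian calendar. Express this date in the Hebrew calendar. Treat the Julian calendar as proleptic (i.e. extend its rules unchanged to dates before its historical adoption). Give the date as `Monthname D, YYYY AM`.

Tammuz 15, 5726 AM

Julian Day Number of the source date = 2439310.
Converting JDN 2439310 to the Hebrew calendar gives 15 Tammuz 5726 AM.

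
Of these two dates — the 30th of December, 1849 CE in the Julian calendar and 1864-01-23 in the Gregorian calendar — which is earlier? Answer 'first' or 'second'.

Converting both to JDN: 2396769 vs 2401894; the smaller is the first.

first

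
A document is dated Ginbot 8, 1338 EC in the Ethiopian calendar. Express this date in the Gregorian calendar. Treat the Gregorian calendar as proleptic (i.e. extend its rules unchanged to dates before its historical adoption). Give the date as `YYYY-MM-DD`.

Both dates share Julian Day Number 2212807; in the Gregorian calendar that is 11 May 1346 CE.

1346-05-11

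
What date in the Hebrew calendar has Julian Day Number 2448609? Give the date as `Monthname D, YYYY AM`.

The Gregorian equivalent of JDN 2448609 is 18 December 1991.
In the Hebrew calendar that day is Tevet 11, 5752 AM.

Tevet 11, 5752 AM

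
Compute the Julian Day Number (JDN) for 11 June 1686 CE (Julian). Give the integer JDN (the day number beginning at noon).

Equivalently 21 June 1686 (Gregorian).
JDN 2299161 is 15 October 1582 CE (Gregorian); the target day is +37870 days from there, so JDN = 2337031.

2337031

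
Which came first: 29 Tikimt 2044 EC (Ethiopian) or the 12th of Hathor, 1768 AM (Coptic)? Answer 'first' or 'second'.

first

The two dates have Julian Day Numbers 2470485 and 2470498 respectively.
Since 2470485 < 2470498, the first date comes first.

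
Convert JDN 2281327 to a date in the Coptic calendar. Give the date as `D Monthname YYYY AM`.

The proleptic Gregorian equivalent of JDN 2281327 is 17 December 1533.
In the Coptic calendar that day is 11 Koiak 1250 AM.

11 Koiak 1250 AM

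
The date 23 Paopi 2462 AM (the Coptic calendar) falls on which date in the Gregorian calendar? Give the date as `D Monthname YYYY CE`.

8 November 2745 CE

Julian Day Number of the source date = 2723962.
Converting JDN 2723962 to the Gregorian calendar gives 8 November 2745 CE.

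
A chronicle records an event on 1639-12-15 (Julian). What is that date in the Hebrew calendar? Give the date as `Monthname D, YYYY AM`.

The source date corresponds to 25 December 1639 in the Gregorian calendar (JDN 2320051).
That day falls on 29 Kislev 5400 AM in the Hebrew calendar.

Kislev 29, 5400 AM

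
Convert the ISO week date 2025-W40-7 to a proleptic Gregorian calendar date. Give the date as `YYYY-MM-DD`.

2025-10-05

ISO week 1 of 2025 is the week containing the first Thursday of 2025.
Week 40, day 7 (Sunday) lands on 2025-10-05.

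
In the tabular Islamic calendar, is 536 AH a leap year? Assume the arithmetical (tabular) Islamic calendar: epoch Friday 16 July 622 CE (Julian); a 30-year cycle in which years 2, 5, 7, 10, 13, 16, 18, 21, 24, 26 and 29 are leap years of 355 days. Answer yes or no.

yes

Year 536 AH is year 26 of its 30-year cycle; leap positions are 2, 5, 7, 10, 13, 16, 18, 21, 24, 26, 29, so it is a leap year (355 days).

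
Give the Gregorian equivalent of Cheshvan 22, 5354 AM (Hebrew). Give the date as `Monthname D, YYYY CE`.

November 17, 1593 CE

Julian Day Number of the source date = 2303212.
Converting JDN 2303212 to the Gregorian calendar gives 17 November 1593 CE.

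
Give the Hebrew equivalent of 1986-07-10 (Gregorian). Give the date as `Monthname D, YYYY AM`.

Julian Day Number of the source date = 2446622.
Converting JDN 2446622 to the Hebrew calendar gives 3 Tammuz 5746 AM.

Tammuz 3, 5746 AM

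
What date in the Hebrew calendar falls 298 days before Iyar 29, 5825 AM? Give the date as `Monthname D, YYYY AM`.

Av 28, 5824 AM

Counting 298 days back from JDN 2475441 reaches JDN 2475143, which is Av 28, 5824 AM.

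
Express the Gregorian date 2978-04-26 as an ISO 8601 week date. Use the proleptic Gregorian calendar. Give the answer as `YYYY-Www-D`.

The weekday is Sunday (ISO weekday 7).
That Sunday belongs to ISO week 17 of ISO year 2978.

2978-W17-7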